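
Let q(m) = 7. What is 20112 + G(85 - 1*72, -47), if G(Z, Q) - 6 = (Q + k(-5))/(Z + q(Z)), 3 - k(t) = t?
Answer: 402321/20 ≈ 20116.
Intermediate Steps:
k(t) = 3 - t
G(Z, Q) = 6 + (8 + Q)/(7 + Z) (G(Z, Q) = 6 + (Q + (3 - 1*(-5)))/(Z + 7) = 6 + (Q + (3 + 5))/(7 + Z) = 6 + (Q + 8)/(7 + Z) = 6 + (8 + Q)/(7 + Z))
20112 + G(85 - 1*72, -47) = 20112 + (50 - 47 + 6*(85 - 1*72))/(7 + (85 - 1*72)) = 20112 + (50 - 47 + 6*(85 - 72))/(7 + (85 - 72)) = 20112 + (50 - 47 + 6*13)/(7 + 13) = 20112 + (50 - 47 + 78)/20 = 20112 + (1/20)*81 = 20112 + 81/20 = 402321/20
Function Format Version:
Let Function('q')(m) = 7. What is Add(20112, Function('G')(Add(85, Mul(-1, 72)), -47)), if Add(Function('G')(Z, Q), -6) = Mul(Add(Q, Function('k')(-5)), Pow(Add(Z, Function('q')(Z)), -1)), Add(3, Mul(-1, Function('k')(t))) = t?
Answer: Rational(402321, 20) ≈ 20116.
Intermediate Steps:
Function('k')(t) = Add(3, Mul(-1, t))
Function('G')(Z, Q) = Add(6, Mul(Pow(Add(7, Z), -1), Add(8, Q))) (Function('G')(Z, Q) = Add(6, Mul(Add(Q, Add(3, Mul(-1, -5))), Pow(Add(Z, 7), -1))) = Add(6, Mul(Add(Q, Add(3, 5)), Pow(Add(7, Z), -1))) = Add(6, Mul(Add(Q, 8), Pow(Add(7, Z), -1))) = Add(6, Mul(Add(8, Q), Pow(Add(7, Z), -1))) = Add(6, Mul(Pow(Add(7, Z), -1), Add(8, Q))))
Add(20112, Function('G')(Add(85, Mul(-1, 72)), -47)) = Add(20112, Mul(Pow(Add(7, Add(85, Mul(-1, 72))), -1), Add(50, -47, Mul(6, Add(85, Mul(-1, 72)))))) = Add(20112, Mul(Pow(Add(7, Add(85, -72)), -1), Add(50, -47, Mul(6, Add(85, -72))))) = Add(20112, Mul(Pow(Add(7, 13), -1), Add(50, -47, Mul(6, 13)))) = Add(20112, Mul(Pow(20, -1), Add(50, -47, 78))) = Add(20112, Mul(Rational(1, 20), 81)) = Add(20112, Rational(81, 20)) = Rational(402321, 20)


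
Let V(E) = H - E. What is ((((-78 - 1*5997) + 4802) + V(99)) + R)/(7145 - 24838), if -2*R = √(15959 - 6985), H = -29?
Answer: 1401/17693 + √8974/35386 ≈ 0.081861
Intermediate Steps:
R = -√8974/2 (R = -√(15959 - 6985)/2 = -√8974/2 ≈ -47.366)
V(E) = -29 - E
((((-78 - 1*5997) + 4802) + V(99)) + R)/(7145 - 24838) = ((((-78 - 1*5997) + 4802) + (-29 - 1*99)) - √8974/2)/(7145 - 24838) = ((((-78 - 5997) + 4802) + (-29 - 99)) - √8974/2)/(-17693) = (((-6075 + 4802) - 128) - √8974/2)*(-1/17693) = ((-1273 - 128) - √8974/2)*(-1/17693) = (-1401 - √8974/2)*(-1/17693) = 1401/17693 + √8974/35386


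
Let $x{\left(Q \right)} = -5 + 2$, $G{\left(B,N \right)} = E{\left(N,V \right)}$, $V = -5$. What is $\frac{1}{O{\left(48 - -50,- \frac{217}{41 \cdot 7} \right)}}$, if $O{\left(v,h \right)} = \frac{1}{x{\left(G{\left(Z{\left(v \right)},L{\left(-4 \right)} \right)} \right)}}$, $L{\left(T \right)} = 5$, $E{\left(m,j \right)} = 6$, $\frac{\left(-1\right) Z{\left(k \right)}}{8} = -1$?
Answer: $-3$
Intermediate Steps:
$Z{\left(k \right)} = 8$ ($Z{\left(k \right)} = \left(-8\right) \left(-1\right) = 8$)
$G{\left(B,N \right)} = 6$
$x{\left(Q \right)} = -3$
$O{\left(v,h \right)} = - \frac{1}{3}$ ($O{\left(v,h \right)} = \frac{1}{-3} = - \frac{1}{3}$)
$\frac{1}{O{\left(48 - -50,- \frac{217}{41 \cdot 7} \right)}} = \frac{1}{- \frac{1}{3}} = -3$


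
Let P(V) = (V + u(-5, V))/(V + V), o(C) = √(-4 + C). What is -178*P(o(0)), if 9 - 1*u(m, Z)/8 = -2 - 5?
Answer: -89 + 5696*I ≈ -89.0 + 5696.0*I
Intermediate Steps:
u(m, Z) = 128 (u(m, Z) = 72 - 8*(-2 - 5) = 72 - 8*(-7) = 72 + 56 = 128)
P(V) = (128 + V)/(2*V) (P(V) = (V + 128)/(V + V) = (128 + V)/((2*V)) = (128 + V)*(1/(2*V)) = (128 + V)/(2*V))
-178*P(o(0)) = -89*(128 + √(-4 + 0))/(√(-4 + 0)) = -89*(128 + √(-4))/(√(-4)) = -89*(128 + 2*I)/(2*I) = -89*(-I/2)*(128 + 2*I) = -(-89)*I*(128 + 2*I)/2 = 89*I*(128 + 2*I)/2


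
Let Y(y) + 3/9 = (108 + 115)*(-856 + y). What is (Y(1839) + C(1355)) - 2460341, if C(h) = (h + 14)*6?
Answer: -6698755/3 ≈ -2.2329e+6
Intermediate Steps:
Y(y) = -572665/3 + 223*y (Y(y) = -⅓ + (108 + 115)*(-856 + y) = -⅓ + 223*(-856 + y) = -⅓ + (-190888 + 223*y) = -572665/3 + 223*y)
C(h) = 84 + 6*h (C(h) = (14 + h)*6 = 84 + 6*h)
(Y(1839) + C(1355)) - 2460341 = ((-572665/3 + 223*1839) + (84 + 6*1355)) - 2460341 = ((-572665/3 + 410097) + (84 + 8130)) - 2460341 = (657626/3 + 8214) - 2460341 = 682268/3 - 2460341 = -6698755/3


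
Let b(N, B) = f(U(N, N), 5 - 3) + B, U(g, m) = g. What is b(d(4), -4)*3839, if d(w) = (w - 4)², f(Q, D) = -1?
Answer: -19195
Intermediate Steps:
d(w) = (-4 + w)²
b(N, B) = -1 + B
b(d(4), -4)*3839 = (-1 - 4)*3839 = -5*3839 = -19195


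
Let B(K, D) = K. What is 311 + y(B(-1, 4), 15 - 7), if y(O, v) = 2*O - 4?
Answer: 305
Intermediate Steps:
y(O, v) = -4 + 2*O
311 + y(B(-1, 4), 15 - 7) = 311 + (-4 + 2*(-1)) = 311 + (-4 - 2) = 311 - 6 = 305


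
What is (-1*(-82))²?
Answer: 6724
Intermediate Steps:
(-1*(-82))² = 82² = 6724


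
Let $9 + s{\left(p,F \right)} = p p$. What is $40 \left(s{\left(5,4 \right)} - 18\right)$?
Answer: $-80$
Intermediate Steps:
$s{\left(p,F \right)} = -9 + p^{2}$ ($s{\left(p,F \right)} = -9 + p p = -9 + p^{2}$)
$40 \left(s{\left(5,4 \right)} - 18\right) = 40 \left(\left(-9 + 5^{2}\right) - 18\right) = 40 \left(\left(-9 + 25\right) - 18\right) = 40 \left(16 - 18\right) = 40 \left(-2\right) = -80$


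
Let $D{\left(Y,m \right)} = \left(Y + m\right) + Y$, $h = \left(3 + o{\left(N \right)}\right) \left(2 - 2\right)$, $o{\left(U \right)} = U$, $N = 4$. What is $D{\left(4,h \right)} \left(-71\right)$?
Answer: $-568$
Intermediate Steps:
$h = 0$ ($h = \left(3 + 4\right) \left(2 - 2\right) = 7 \cdot 0 = 0$)
$D{\left(Y,m \right)} = m + 2 Y$
$D{\left(4,h \right)} \left(-71\right) = \left(0 + 2 \cdot 4\right) \left(-71\right) = \left(0 + 8\right) \left(-71\right) = 8 \left(-71\right) = -568$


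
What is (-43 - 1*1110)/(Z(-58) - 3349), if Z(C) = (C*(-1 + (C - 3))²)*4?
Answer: 1153/895157 ≈ 0.0012880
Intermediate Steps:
Z(C) = 4*C*(-4 + C)² (Z(C) = (C*(-1 + (-3 + C))²)*4 = (C*(-4 + C)²)*4 = 4*C*(-4 + C)²)
(-43 - 1*1110)/(Z(-58) - 3349) = (-43 - 1*1110)/(4*(-58)*(-4 - 58)² - 3349) = (-43 - 1110)/(4*(-58)*(-62)² - 3349) = -1153/(4*(-58)*3844 - 3349) = -1153/(-891808 - 3349) = -1153/(-895157) = -1153*(-1/895157) = 1153/895157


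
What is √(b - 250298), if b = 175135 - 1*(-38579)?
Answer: 2*I*√9146 ≈ 191.27*I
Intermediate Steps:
b = 213714 (b = 175135 + 38579 = 213714)
√(b - 250298) = √(213714 - 250298) = √(-36584) = 2*I*√9146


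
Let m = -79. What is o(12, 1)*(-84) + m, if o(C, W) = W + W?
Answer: -247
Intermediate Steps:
o(C, W) = 2*W
o(12, 1)*(-84) + m = (2*1)*(-84) - 79 = 2*(-84) - 79 = -168 - 79 = -247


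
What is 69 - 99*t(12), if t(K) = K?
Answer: -1119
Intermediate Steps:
69 - 99*t(12) = 69 - 99*12 = 69 - 1188 = -1119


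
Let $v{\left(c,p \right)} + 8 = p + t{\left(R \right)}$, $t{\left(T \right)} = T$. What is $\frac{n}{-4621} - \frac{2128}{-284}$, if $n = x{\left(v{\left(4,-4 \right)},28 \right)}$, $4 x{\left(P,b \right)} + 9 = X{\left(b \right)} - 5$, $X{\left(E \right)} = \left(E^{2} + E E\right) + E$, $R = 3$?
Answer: $\frac{4860583}{656182} \approx 7.4074$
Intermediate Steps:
$X{\left(E \right)} = E + 2 E^{2}$ ($X{\left(E \right)} = \left(E^{2} + E^{2}\right) + E = 2 E^{2} + E = E + 2 E^{2}$)
$v{\left(c,p \right)} = -5 + p$ ($v{\left(c,p \right)} = -8 + \left(p + 3\right) = -8 + \left(3 + p\right) = -5 + p$)
$x{\left(P,b \right)} = - \frac{7}{2} + \frac{b \left(1 + 2 b\right)}{4}$ ($x{\left(P,b \right)} = - \frac{9}{4} + \frac{b \left(1 + 2 b\right) - 5}{4} = - \frac{9}{4} + \frac{-5 + b \left(1 + 2 b\right)}{4} = - \frac{9}{4} + \left(- \frac{5}{4} + \frac{b \left(1 + 2 b\right)}{4}\right) = - \frac{7}{2} + \frac{b \left(1 + 2 b\right)}{4}$)
$n = \frac{791}{2}$ ($n = - \frac{7}{2} + \frac{1}{4} \cdot 28 \left(1 + 2 \cdot 28\right) = - \frac{7}{2} + \frac{1}{4} \cdot 28 \left(1 + 56\right) = - \frac{7}{2} + \frac{1}{4} \cdot 28 \cdot 57 = - \frac{7}{2} + 399 = \frac{791}{2} \approx 395.5$)
$\frac{n}{-4621} - \frac{2128}{-284} = \frac{791}{2 \left(-4621\right)} - \frac{2128}{-284} = \frac{791}{2} \left(- \frac{1}{4621}\right) - - \frac{532}{71} = - \frac{791}{9242} + \frac{532}{71} = \frac{4860583}{656182}$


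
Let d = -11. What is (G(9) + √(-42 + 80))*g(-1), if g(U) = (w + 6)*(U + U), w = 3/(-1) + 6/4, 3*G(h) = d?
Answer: 33 - 9*√38 ≈ -22.480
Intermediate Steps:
G(h) = -11/3 (G(h) = (⅓)*(-11) = -11/3)
w = -3/2 (w = 3*(-1) + 6*(¼) = -3 + 3/2 = -3/2 ≈ -1.5000)
g(U) = 9*U (g(U) = (-3/2 + 6)*(U + U) = 9*(2*U)/2 = 9*U)
(G(9) + √(-42 + 80))*g(-1) = (-11/3 + √(-42 + 80))*(9*(-1)) = (-11/3 + √38)*(-9) = 33 - 9*√38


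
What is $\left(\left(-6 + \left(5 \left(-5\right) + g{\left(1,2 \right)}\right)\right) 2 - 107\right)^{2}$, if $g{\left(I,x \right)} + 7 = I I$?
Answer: $32761$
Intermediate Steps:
$g{\left(I,x \right)} = -7 + I^{2}$ ($g{\left(I,x \right)} = -7 + I I = -7 + I^{2}$)
$\left(\left(-6 + \left(5 \left(-5\right) + g{\left(1,2 \right)}\right)\right) 2 - 107\right)^{2} = \left(\left(-6 + \left(5 \left(-5\right) - \left(7 - 1^{2}\right)\right)\right) 2 - 107\right)^{2} = \left(\left(-6 + \left(-25 + \left(-7 + 1\right)\right)\right) 2 - 107\right)^{2} = \left(\left(-6 - 31\right) 2 - 107\right)^{2} = \left(\left(-37\right) 2 - 107\right)^{2} = \left(-74 - 107\right)^{2} = \left(-181\right)^{2} = 32761$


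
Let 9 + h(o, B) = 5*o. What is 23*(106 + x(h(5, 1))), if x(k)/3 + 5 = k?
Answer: 3197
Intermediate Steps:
h(o, B) = -9 + 5*o
x(k) = -15 + 3*k
23*(106 + x(h(5, 1))) = 23*(106 + (-15 + 3*(-9 + 5*5))) = 23*(106 + (-15 + 3*(-9 + 25))) = 23*(106 + (-15 + 3*16)) = 23*(106 + (-15 + 48)) = 23*(106 + 33) = 23*139 = 3197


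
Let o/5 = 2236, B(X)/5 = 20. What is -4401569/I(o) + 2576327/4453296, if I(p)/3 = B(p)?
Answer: -1633393060277/111332400 ≈ -14671.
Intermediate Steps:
B(X) = 100 (B(X) = 5*20 = 100)
o = 11180 (o = 5*2236 = 11180)
I(p) = 300 (I(p) = 3*100 = 300)
-4401569/I(o) + 2576327/4453296 = -4401569/300 + 2576327/4453296 = -1633393060277/111332400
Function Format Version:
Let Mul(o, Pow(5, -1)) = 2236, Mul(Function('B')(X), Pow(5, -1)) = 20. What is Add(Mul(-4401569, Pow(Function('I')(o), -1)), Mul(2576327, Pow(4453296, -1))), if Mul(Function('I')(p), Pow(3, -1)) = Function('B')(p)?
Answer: Rational(-1633393060277, 111332400) ≈ -14671.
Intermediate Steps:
Function('B')(X) = 100 (Function('B')(X) = Mul(5, 20) = 100)
o = 11180 (o = Mul(5, 2236) = 11180)
Function('I')(p) = 300 (Function('I')(p) = Mul(3, 100) = 300)
Add(Mul(-4401569, Pow(Function('I')(o), -1)), Mul(2576327, Pow(4453296, -1))) = Add(Mul(-4401569, Pow(300, -1)), Mul(2576327, Pow(4453296, -1))) = Add(Mul(-4401569, Rational(1, 300)), Mul(2576327, Rational(1, 4453296))) = Add(Rational(-4401569, 300), Rational(2576327, 4453296)) = Rational(-1633393060277, 111332400)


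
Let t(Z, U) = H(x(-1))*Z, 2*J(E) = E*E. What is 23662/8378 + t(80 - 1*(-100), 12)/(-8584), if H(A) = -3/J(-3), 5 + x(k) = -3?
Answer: 12757498/4494797 ≈ 2.8383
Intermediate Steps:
x(k) = -8 (x(k) = -5 - 3 = -8)
J(E) = E²/2 (J(E) = (E*E)/2 = E²/2)
H(A) = -⅔ (H(A) = -3/((½)*(-3)²) = -3/((½)*9) = -3/9/2 = -3*2/9 = -⅔)
t(Z, U) = -2*Z/3
23662/8378 + t(80 - 1*(-100), 12)/(-8584) = 23662/8378 - 2*(80 - 1*(-100))/3/(-8584) = 23662*(1/8378) - 2*(80 + 100)/3*(-1/8584) = 11831/4189 - ⅔*180*(-1/8584) = 11831/4189 - 120*(-1/8584) = 11831/4189 + 15/1073 = 12757498/4494797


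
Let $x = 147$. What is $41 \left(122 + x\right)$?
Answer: $11029$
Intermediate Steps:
$41 \left(122 + x\right) = 41 \left(122 + 147\right) = 41 \cdot 269 = 11029$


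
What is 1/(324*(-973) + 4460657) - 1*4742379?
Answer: -19659081618494/4145405 ≈ -4.7424e+6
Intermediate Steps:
1/(324*(-973) + 4460657) - 1*4742379 = 1/(-315252 + 4460657) - 4742379 = 1/4145405 - 4742379 = -19659081618494/4145405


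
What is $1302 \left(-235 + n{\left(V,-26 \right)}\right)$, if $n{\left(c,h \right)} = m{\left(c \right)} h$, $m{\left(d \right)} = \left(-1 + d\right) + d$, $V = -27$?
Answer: $1555890$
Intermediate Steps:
$m{\left(d \right)} = -1 + 2 d$
$n{\left(c,h \right)} = h \left(-1 + 2 c\right)$ ($n{\left(c,h \right)} = \left(-1 + 2 c\right) h = h \left(-1 + 2 c\right)$)
$1302 \left(-235 + n{\left(V,-26 \right)}\right) = 1302 \left(-235 - 26 \left(-1 + 2 \left(-27\right)\right)\right) = 1302 \left(-235 - 26 \left(-1 - 54\right)\right) = 1302 \left(-235 - -1430\right) = 1302 \left(-235 + 1430\right) = 1302 \cdot 1195 = 1555890$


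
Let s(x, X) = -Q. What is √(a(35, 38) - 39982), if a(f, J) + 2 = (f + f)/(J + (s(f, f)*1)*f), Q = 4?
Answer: I*√104000169/51 ≈ 199.96*I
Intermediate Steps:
s(x, X) = -4 (s(x, X) = -1*4 = -4)
a(f, J) = -2 + 2*f/(J - 4*f) (a(f, J) = -2 + (f + f)/(J + (-4*1)*f) = -2 + (2*f)/(J - 4*f) = -2 + 2*f/(J - 4*f))
√(a(35, 38) - 39982) = √(2*(-1*38 + 5*35)/(38 - 4*35) - 39982) = √(2*(-38 + 175)/(38 - 140) - 39982) = √(2*137/(-102) - 39982) = √(2*(-1/102)*137 - 39982) = √(-137/51 - 39982) = √(-2039219/51) = I*√104000169/51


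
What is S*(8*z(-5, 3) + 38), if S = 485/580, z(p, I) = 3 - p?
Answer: 4947/58 ≈ 85.293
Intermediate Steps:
S = 97/116 (S = 485*(1/580) = 97/116 ≈ 0.83621)
S*(8*z(-5, 3) + 38) = 97*(8*(3 - 1*(-5)) + 38)/116 = 97*(8*(3 + 5) + 38)/116 = 97*(8*8 + 38)/116 = 97*(64 + 38)/116 = (97/116)*102 = 4947/58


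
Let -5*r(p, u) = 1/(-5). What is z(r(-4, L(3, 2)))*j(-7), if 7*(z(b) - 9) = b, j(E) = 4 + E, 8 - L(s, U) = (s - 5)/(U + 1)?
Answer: -4728/175 ≈ -27.017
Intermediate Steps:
L(s, U) = 8 - (-5 + s)/(1 + U) (L(s, U) = 8 - (s - 5)/(U + 1) = 8 - (-5 + s)/(1 + U))
r(p, u) = 1/25 (r(p, u) = -1/5/(-5) = -1/5*(-1/5) = 1/25)
z(b) = 9 + b/7
z(r(-4, L(3, 2)))*j(-7) = (9 + (1/7)*(1/25))*(4 - 7) = (9 + 1/175)*(-3) = (1576/175)*(-3) = -4728/175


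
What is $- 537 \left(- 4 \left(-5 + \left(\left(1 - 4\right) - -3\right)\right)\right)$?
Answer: $-10740$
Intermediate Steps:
$- 537 \left(- 4 \left(-5 + \left(\left(1 - 4\right) - -3\right)\right)\right) = - 537 \left(- 4 \left(-5 + \left(\left(1 - 4\right) + 3\right)\right)\right) = - 537 \left(- 4 \left(-5 + \left(-3 + 3\right)\right)\right) = - 537 \left(- 4 \left(-5 + 0\right)\right) = - 537 \left(\left(-4\right) \left(-5\right)\right) = \left(-537\right) 20 = -10740$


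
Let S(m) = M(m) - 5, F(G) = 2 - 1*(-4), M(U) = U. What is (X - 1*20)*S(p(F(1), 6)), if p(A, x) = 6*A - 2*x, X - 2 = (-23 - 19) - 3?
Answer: -1197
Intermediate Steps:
F(G) = 6 (F(G) = 2 + 4 = 6)
X = -43 (X = 2 + ((-23 - 19) - 3) = 2 + (-42 - 3) = 2 - 45 = -43)
p(A, x) = -2*x + 6*A
S(m) = -5 + m (S(m) = m - 5 = -5 + m)
(X - 1*20)*S(p(F(1), 6)) = (-43 - 1*20)*(-5 + (-2*6 + 6*6)) = (-43 - 20)*(-5 + (-12 + 36)) = -63*(-5 + 24) = -63*19 = -1197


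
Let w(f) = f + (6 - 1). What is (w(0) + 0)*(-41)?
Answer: -205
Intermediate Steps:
w(f) = 5 + f (w(f) = f + 5 = 5 + f)
(w(0) + 0)*(-41) = ((5 + 0) + 0)*(-41) = (5 + 0)*(-41) = 5*(-41) = -205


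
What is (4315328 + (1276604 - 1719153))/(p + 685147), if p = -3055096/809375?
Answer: 3134530503125/554537798029 ≈ 5.6525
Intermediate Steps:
p = -3055096/809375 (p = -3055096*1/809375 = -3055096/809375 ≈ -3.7746)
(4315328 + (1276604 - 1719153))/(p + 685147) = (4315328 + (1276604 - 1719153))/(-3055096/809375 + 685147) = (4315328 - 442549)/(554537798029/809375) = 3872779*(809375/554537798029) = 3134530503125/554537798029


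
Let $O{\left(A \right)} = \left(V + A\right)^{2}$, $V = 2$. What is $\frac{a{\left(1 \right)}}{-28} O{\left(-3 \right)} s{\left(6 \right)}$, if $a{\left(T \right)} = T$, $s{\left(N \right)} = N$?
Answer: $- \frac{3}{14} \approx -0.21429$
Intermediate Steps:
$O{\left(A \right)} = \left(2 + A\right)^{2}$
$\frac{a{\left(1 \right)}}{-28} O{\left(-3 \right)} s{\left(6 \right)} = 1 \frac{1}{-28} \left(2 - 3\right)^{2} \cdot 6 = 1 \left(- \frac{1}{28}\right) \left(-1\right)^{2} \cdot 6 = \left(- \frac{1}{28}\right) 1 \cdot 6 = \left(- \frac{1}{28}\right) 6 = - \frac{3}{14}$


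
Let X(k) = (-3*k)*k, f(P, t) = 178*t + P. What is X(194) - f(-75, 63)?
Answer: -124047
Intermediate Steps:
f(P, t) = P + 178*t
X(k) = -3*k²
X(194) - f(-75, 63) = -3*194² - (-75 + 178*63) = -3*37636 - (-75 + 11214) = -112908 - 1*11139 = -112908 - 11139 = -124047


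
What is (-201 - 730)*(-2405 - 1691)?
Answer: 3813376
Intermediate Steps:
(-201 - 730)*(-2405 - 1691) = -931*(-4096) = 3813376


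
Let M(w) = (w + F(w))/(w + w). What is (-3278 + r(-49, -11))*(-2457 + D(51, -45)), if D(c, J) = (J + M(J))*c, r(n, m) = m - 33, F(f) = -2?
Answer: 235465021/15 ≈ 1.5698e+7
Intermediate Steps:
r(n, m) = -33 + m
M(w) = (-2 + w)/(2*w) (M(w) = (w - 2)/(w + w) = (-2 + w)/((2*w)) = (-2 + w)*(1/(2*w)) = (-2 + w)/(2*w))
D(c, J) = c*(J + (-2 + J)/(2*J)) (D(c, J) = (J + (-2 + J)/(2*J))*c = c*(J + (-2 + J)/(2*J)))
(-3278 + r(-49, -11))*(-2457 + D(51, -45)) = (-3278 + (-33 - 11))*(-2457 + ((½)*51 - 45*51 - 1*51/(-45))) = (-3278 - 44)*(-2457 + (51/2 - 2295 - 1*51*(-1/45))) = -3322*(-2457 + (51/2 - 2295 + 17/15)) = -3322*(-2457 - 68051/30) = -3322*(-141761/30) = 235465021/15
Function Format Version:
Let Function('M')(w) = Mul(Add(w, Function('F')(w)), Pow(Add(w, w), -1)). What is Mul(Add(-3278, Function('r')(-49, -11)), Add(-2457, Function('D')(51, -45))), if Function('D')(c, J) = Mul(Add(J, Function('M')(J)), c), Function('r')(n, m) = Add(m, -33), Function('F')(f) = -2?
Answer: Rational(235465021, 15) ≈ 1.5698e+7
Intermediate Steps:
Function('r')(n, m) = Add(-33, m)
Function('M')(w) = Mul(Rational(1, 2), Pow(w, -1), Add(-2, w)) (Function('M')(w) = Mul(Add(w, -2), Pow(Add(w, w), -1)) = Mul(Add(-2, w), Pow(Mul(2, w), -1)) = Mul(Add(-2, w), Mul(Rational(1, 2), Pow(w, -1))) = Mul(Rational(1, 2), Pow(w, -1), Add(-2, w)))
Function('D')(c, J) = Mul(c, Add(J, Mul(Rational(1, 2), Pow(J, -1), Add(-2, J)))) (Function('D')(c, J) = Mul(Add(J, Mul(Rational(1, 2), Pow(J, -1), Add(-2, J))), c) = Mul(c, Add(J, Mul(Rational(1, 2), Pow(J, -1), Add(-2, J)))))
Mul(Add(-3278, Function('r')(-49, -11)), Add(-2457, Function('D')(51, -45))) = Mul(Add(-3278, Add(-33, -11)), Add(-2457, Add(Mul(Rational(1, 2), 51), Mul(-45, 51), Mul(-1, 51, Pow(-45, -1))))) = Mul(Add(-3278, -44), Add(-2457, Add(Rational(51, 2), -2295, Mul(-1, 51, Rational(-1, 45))))) = Mul(-3322, Add(-2457, Add(Rational(51, 2), -2295, Rational(17, 15)))) = Mul(-3322, Add(-2457, Rational(-68051, 30))) = Mul(-3322, Rational(-141761, 30)) = Rational(235465021, 15)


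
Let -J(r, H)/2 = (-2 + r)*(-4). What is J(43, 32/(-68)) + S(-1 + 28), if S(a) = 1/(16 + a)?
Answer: 14105/43 ≈ 328.02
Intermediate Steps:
J(r, H) = -16 + 8*r (J(r, H) = -2*(-2 + r)*(-4) = -2*(8 - 4*r) = -16 + 8*r)
J(43, 32/(-68)) + S(-1 + 28) = (-16 + 8*43) + 1/(16 + (-1 + 28)) = (-16 + 344) + 1/(16 + 27) = 328 + 1/43 = 14105/43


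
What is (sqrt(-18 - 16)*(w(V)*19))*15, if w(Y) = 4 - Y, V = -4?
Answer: 2280*I*sqrt(34) ≈ 13295.0*I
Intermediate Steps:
(sqrt(-18 - 16)*(w(V)*19))*15 = (sqrt(-18 - 16)*((4 - 1*(-4))*19))*15 = (sqrt(-34)*((4 + 4)*19))*15 = ((I*sqrt(34))*(8*19))*15 = ((I*sqrt(34))*152)*15 = (152*I*sqrt(34))*15 = 2280*I*sqrt(34)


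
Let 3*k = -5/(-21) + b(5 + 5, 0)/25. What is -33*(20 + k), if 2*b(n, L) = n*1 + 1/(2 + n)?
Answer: -2792317/4200 ≈ -664.84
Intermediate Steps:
b(n, L) = n/2 + 1/(2*(2 + n)) (b(n, L) = (n*1 + 1/(2 + n))/2 = (n + 1/(2 + n))/2 = n/2 + 1/(2*(2 + n)))
k = 1847/12600 (k = (-5/(-21) + ((1 + (5 + 5)**2 + 2*(5 + 5))/(2*(2 + (5 + 5))))/25)/3 = (-5*(-1/21) + ((1 + 10**2 + 2*10)/(2*(2 + 10)))*(1/25))/3 = (5/21 + ((1/2)*(1 + 100 + 20)/12)*(1/25))/3 = (5/21 + ((1/2)*(1/12)*121)*(1/25))/3 = (5/21 + (121/24)*(1/25))/3 = (5/21 + 121/600)/3 = (1/3)*(1847/4200) = 1847/12600 ≈ 0.14659)
-33*(20 + k) = -33*(20 + 1847/12600) = -33*253847/12600 = -2792317/4200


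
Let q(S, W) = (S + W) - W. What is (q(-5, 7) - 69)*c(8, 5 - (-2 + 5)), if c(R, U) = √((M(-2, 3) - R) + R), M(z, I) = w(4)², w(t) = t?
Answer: -296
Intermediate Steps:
M(z, I) = 16 (M(z, I) = 4² = 16)
q(S, W) = S
c(R, U) = 4 (c(R, U) = √((16 - R) + R) = √16 = 4)
(q(-5, 7) - 69)*c(8, 5 - (-2 + 5)) = (-5 - 69)*4 = -74*4 = -296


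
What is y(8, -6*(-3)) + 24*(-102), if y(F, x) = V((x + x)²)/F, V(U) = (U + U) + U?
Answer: -1962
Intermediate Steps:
V(U) = 3*U (V(U) = 2*U + U = 3*U)
y(F, x) = 12*x²/F (y(F, x) = (3*(x + x)²)/F = (3*(2*x)²)/F = (3*(4*x²))/F = (12*x²)/F = 12*x²/F)
y(8, -6*(-3)) + 24*(-102) = 12*(-6*(-3))²/8 + 24*(-102) = 12*(⅛)*18² - 2448 = 12*(⅛)*324 - 2448 = 486 - 2448 = -1962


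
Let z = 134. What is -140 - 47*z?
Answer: -6438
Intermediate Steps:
-140 - 47*z = -140 - 47*134 = -140 - 6298 = -6438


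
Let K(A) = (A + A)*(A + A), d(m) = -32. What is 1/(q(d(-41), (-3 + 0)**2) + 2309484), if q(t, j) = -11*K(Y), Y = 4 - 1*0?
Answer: 1/2308780 ≈ 4.3313e-7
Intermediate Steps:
Y = 4 (Y = 4 + 0 = 4)
K(A) = 4*A**2 (K(A) = (2*A)*(2*A) = 4*A**2)
q(t, j) = -704 (q(t, j) = -44*4**2 = -44*16 = -11*64 = -704)
1/(q(d(-41), (-3 + 0)**2) + 2309484) = 1/(-704 + 2309484) = 1/2308780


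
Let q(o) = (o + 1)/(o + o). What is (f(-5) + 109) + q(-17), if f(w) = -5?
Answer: 1776/17 ≈ 104.47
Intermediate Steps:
q(o) = (1 + o)/(2*o) (q(o) = (1 + o)/((2*o)) = (1 + o)*(1/(2*o)) = (1 + o)/(2*o))
(f(-5) + 109) + q(-17) = (-5 + 109) + (½)*(1 - 17)/(-17) = 104 + (½)*(-1/17)*(-16) = 104 + 8/17 = 1776/17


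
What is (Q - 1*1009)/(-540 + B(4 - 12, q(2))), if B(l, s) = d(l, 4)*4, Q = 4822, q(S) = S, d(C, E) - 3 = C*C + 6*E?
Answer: -3813/176 ≈ -21.665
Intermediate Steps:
d(C, E) = 3 + C² + 6*E (d(C, E) = 3 + (C*C + 6*E) = 3 + (C² + 6*E) = 3 + C² + 6*E)
B(l, s) = 108 + 4*l² (B(l, s) = (3 + l² + 6*4)*4 = (3 + l² + 24)*4 = (27 + l²)*4 = 108 + 4*l²)
(Q - 1*1009)/(-540 + B(4 - 12, q(2))) = (4822 - 1*1009)/(-540 + (108 + 4*(4 - 12)²)) = (4822 - 1009)/(-540 + (108 + 4*(-8)²)) = 3813/(-540 + (108 + 4*64)) = 3813/(-540 + (108 + 256)) = 3813/(-540 + 364) = 3813/(-176) = 3813*(-1/176) = -3813/176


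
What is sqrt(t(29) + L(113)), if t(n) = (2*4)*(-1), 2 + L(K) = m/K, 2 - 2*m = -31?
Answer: I*sqrt(503302)/226 ≈ 3.1391*I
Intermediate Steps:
m = 33/2 (m = 1 - 1/2*(-31) = 1 + 31/2 = 33/2 ≈ 16.500)
L(K) = -2 + 33/(2*K)
t(n) = -8 (t(n) = 8*(-1) = -8)
sqrt(t(29) + L(113)) = sqrt(-8 + (-2 + (33/2)/113)) = sqrt(-8 + (-2 + (33/2)*(1/113))) = sqrt(-8 + (-2 + 33/226)) = sqrt(-8 - 419/226) = sqrt(-2227/226) = I*sqrt(503302)/226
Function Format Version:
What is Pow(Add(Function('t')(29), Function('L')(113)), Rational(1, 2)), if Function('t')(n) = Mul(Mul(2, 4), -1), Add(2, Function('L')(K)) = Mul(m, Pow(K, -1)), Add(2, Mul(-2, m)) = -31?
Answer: Mul(Rational(1, 226), I, Pow(503302, Rational(1, 2))) ≈ Mul(3.1391, I)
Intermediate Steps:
m = Rational(33, 2) (m = Add(1, Mul(Rational(-1, 2), -31)) = Add(1, Rational(31, 2)) = Rational(33, 2) ≈ 16.500)
Function('L')(K) = Add(-2, Mul(Rational(33, 2), Pow(K, -1)))
Function('t')(n) = -8 (Function('t')(n) = Mul(8, -1) = -8)
Pow(Add(Function('t')(29), Function('L')(113)), Rational(1, 2)) = Pow(Add(-8, Add(-2, Mul(Rational(33, 2), Pow(113, -1)))), Rational(1, 2)) = Pow(Add(-8, Add(-2, Mul(Rational(33, 2), Rational(1, 113)))), Rational(1, 2)) = Pow(Add(-8, Add(-2, Rational(33, 226))), Rational(1, 2)) = Pow(Add(-8, Rational(-419, 226)), Rational(1, 2)) = Pow(Rational(-2227, 226), Rational(1, 2)) = Mul(Rational(1, 226), I, Pow(503302, Rational(1, 2)))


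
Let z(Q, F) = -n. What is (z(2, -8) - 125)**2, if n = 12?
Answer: 18769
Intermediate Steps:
z(Q, F) = -12 (z(Q, F) = -1*12 = -12)
(z(2, -8) - 125)**2 = (-12 - 125)**2 = (-137)**2 = 18769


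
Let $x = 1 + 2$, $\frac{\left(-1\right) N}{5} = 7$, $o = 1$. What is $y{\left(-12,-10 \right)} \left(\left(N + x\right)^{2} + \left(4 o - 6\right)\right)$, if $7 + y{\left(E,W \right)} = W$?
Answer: $-17374$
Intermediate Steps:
$y{\left(E,W \right)} = -7 + W$
$N = -35$ ($N = \left(-5\right) 7 = -35$)
$x = 3$
$y{\left(-12,-10 \right)} \left(\left(N + x\right)^{2} + \left(4 o - 6\right)\right) = \left(-7 - 10\right) \left(\left(-35 + 3\right)^{2} + \left(4 \cdot 1 - 6\right)\right) = - 17 \left(\left(-32\right)^{2} + \left(4 - 6\right)\right) = - 17 \left(1024 - 2\right) = \left(-17\right) 1022 = -17374$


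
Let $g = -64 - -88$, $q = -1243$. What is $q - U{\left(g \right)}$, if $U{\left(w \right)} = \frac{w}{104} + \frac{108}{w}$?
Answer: $- \frac{32441}{26} \approx -1247.7$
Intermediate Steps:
$g = 24$ ($g = -64 + 88 = 24$)
$U{\left(w \right)} = \frac{108}{w} + \frac{w}{104}$ ($U{\left(w \right)} = w \frac{1}{104} + \frac{108}{w} = \frac{w}{104} + \frac{108}{w} = \frac{108}{w} + \frac{w}{104}$)
$q - U{\left(g \right)} = -1243 - \left(\frac{108}{24} + \frac{1}{104} \cdot 24\right) = -1243 - \left(108 \cdot \frac{1}{24} + \frac{3}{13}\right) = -1243 - \left(\frac{9}{2} + \frac{3}{13}\right) = -1243 - \frac{123}{26} = - \frac{32441}{26}$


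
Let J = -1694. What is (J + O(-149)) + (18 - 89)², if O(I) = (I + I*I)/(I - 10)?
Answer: 510121/159 ≈ 3208.3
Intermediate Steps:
O(I) = (I + I²)/(-10 + I)
(J + O(-149)) + (18 - 89)² = (-1694 - 149*(1 - 149)/(-10 - 149)) + (18 - 89)² = (-1694 - 149*(-148)/(-159)) + (-71)² = (-1694 - 149*(-1/159)*(-148)) + 5041 = (-1694 - 22052/159) + 5041 = -291398/159 + 5041 = 510121/159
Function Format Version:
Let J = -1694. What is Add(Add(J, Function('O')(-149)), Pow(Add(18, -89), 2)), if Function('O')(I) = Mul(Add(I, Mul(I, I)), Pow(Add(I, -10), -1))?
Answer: Rational(510121, 159) ≈ 3208.3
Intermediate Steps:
Function('O')(I) = Mul(Pow(Add(-10, I), -1), Add(I, Pow(I, 2))) (Function('O')(I) = Mul(Add(I, Pow(I, 2)), Pow(Add(-10, I), -1)) = Mul(Pow(Add(-10, I), -1), Add(I, Pow(I, 2))))
Add(Add(J, Function('O')(-149)), Pow(Add(18, -89), 2)) = Add(Add(-1694, Mul(-149, Pow(Add(-10, -149), -1), Add(1, -149))), Pow(Add(18, -89), 2)) = Add(Add(-1694, Mul(-149, Pow(-159, -1), -148)), Pow(-71, 2)) = Add(Add(-1694, Mul(-149, Rational(-1, 159), -148)), 5041) = Add(Add(-1694, Rational(-22052, 159)), 5041) = Add(Rational(-291398, 159), 5041) = Rational(510121, 159)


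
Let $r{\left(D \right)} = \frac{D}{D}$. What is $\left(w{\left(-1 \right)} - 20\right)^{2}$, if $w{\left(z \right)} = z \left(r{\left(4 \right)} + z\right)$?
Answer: $400$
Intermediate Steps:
$r{\left(D \right)} = 1$
$w{\left(z \right)} = z \left(1 + z\right)$
$\left(w{\left(-1 \right)} - 20\right)^{2} = \left(- (1 - 1) - 20\right)^{2} = \left(\left(-1\right) 0 - 20\right)^{2} = \left(0 - 20\right)^{2} = \left(-20\right)^{2} = 400$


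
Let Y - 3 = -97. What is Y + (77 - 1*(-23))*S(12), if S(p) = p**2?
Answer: 14306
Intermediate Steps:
Y = -94 (Y = 3 - 97 = -94)
Y + (77 - 1*(-23))*S(12) = -94 + (77 - 1*(-23))*12**2 = -94 + (77 + 23)*144 = -94 + 100*144 = -94 + 14400 = 14306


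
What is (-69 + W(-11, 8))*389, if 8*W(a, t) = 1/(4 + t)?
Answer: -2576347/96 ≈ -26837.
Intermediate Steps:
W(a, t) = 1/(8*(4 + t))
(-69 + W(-11, 8))*389 = (-69 + 1/(8*(4 + 8)))*389 = (-69 + (⅛)/12)*389 = (-69 + (⅛)*(1/12))*389 = (-69 + 1/96)*389 = -6623/96*389 = -2576347/96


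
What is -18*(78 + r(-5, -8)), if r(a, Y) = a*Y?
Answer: -2124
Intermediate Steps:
r(a, Y) = Y*a
-18*(78 + r(-5, -8)) = -18*(78 - 8*(-5)) = -18*(78 + 40) = -18*118 = -2124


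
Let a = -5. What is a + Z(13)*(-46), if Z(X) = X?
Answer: -603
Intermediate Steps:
a + Z(13)*(-46) = -5 + 13*(-46) = -5 - 598 = -603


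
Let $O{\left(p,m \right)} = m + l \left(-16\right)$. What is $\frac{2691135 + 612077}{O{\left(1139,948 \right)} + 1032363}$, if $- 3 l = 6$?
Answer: $\frac{3303212}{1033343} \approx 3.1966$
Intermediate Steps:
$l = -2$ ($l = \left(- \frac{1}{3}\right) 6 = -2$)
$O{\left(p,m \right)} = 32 + m$ ($O{\left(p,m \right)} = m - -32 = m + 32 = 32 + m$)
$\frac{2691135 + 612077}{O{\left(1139,948 \right)} + 1032363} = \frac{2691135 + 612077}{\left(32 + 948\right) + 1032363} = \frac{3303212}{980 + 1032363} = \frac{3303212}{1033343}$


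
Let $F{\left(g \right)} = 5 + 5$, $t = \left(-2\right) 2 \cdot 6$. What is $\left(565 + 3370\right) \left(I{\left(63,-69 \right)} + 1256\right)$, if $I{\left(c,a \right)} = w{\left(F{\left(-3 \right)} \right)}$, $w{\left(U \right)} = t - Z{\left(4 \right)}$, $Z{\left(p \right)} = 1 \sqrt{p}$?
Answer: $4840050$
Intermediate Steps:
$Z{\left(p \right)} = \sqrt{p}$
$t = -24$ ($t = \left(-4\right) 6 = -24$)
$F{\left(g \right)} = 10$
$w{\left(U \right)} = -26$ ($w{\left(U \right)} = -24 - \sqrt{4} = -24 - 2 = -26$)
$I{\left(c,a \right)} = -26$
$\left(565 + 3370\right) \left(I{\left(63,-69 \right)} + 1256\right) = \left(565 + 3370\right) \left(-26 + 1256\right) = 3935 \cdot 1230 = 4840050$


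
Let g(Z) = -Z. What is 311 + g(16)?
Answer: 295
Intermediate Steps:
311 + g(16) = 311 - 1*16 = 311 - 16 = 295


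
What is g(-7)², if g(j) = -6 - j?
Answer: 1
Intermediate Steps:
g(-7)² = (-6 - 1*(-7))² = (-6 + 7)² = 1² = 1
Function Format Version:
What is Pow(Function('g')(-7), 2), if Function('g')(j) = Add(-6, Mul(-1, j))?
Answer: 1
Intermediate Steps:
Pow(Function('g')(-7), 2) = Pow(Add(-6, Mul(-1, -7)), 2) = Pow(Add(-6, 7), 2) = Pow(1, 2) = 1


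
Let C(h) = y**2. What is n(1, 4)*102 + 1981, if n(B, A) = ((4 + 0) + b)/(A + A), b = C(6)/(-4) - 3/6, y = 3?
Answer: 31951/16 ≈ 1996.9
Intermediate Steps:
C(h) = 9 (C(h) = 3**2 = 9)
b = -11/4 (b = 9/(-4) - 3/6 = 9*(-1/4) - 3*1/6 = -9/4 - 1/2 = -11/4 ≈ -2.7500)
n(B, A) = 5/(8*A) (n(B, A) = ((4 + 0) - 11/4)/(A + A) = (4 - 11/4)/((2*A)) = 5*(1/(2*A))/4 = 5/(8*A))
n(1, 4)*102 + 1981 = ((5/8)/4)*102 + 1981 = ((5/8)*(1/4))*102 + 1981 = (5/32)*102 + 1981 = 255/16 + 1981 = 31951/16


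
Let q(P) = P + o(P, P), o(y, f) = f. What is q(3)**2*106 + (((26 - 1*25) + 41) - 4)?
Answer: 3854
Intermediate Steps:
q(P) = 2*P (q(P) = P + P = 2*P)
q(3)**2*106 + (((26 - 1*25) + 41) - 4) = (2*3)**2*106 + (((26 - 1*25) + 41) - 4) = 6**2*106 + (((26 - 25) + 41) - 4) = 36*106 + ((1 + 41) - 4) = 3816 + (42 - 4) = 3816 + 38 = 3854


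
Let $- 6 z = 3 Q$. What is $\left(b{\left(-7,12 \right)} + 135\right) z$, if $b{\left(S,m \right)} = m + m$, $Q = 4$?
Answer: $-318$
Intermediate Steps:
$b{\left(S,m \right)} = 2 m$
$z = -2$ ($z = - \frac{3 \cdot 4}{6} = \left(- \frac{1}{6}\right) 12 = -2$)
$\left(b{\left(-7,12 \right)} + 135\right) z = \left(2 \cdot 12 + 135\right) \left(-2\right) = \left(24 + 135\right) \left(-2\right) = 159 \left(-2\right) = -318$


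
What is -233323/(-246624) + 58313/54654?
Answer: 1507412253/748832672 ≈ 2.0130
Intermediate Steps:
-233323/(-246624) + 58313/54654 = -233323*(-1/246624) + 58313*(1/54654) = 233323/246624 + 58313/54654 = 1507412253/748832672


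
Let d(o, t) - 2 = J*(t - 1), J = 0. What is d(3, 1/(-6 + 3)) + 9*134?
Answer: 1208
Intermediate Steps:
d(o, t) = 2 (d(o, t) = 2 + 0*(t - 1) = 2 + 0*(-1 + t) = 2 + 0 = 2)
d(3, 1/(-6 + 3)) + 9*134 = 2 + 9*134 = 2 + 1206 = 1208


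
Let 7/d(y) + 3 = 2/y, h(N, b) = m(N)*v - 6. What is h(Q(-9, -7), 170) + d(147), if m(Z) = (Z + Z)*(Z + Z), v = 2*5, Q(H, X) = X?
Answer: 856777/439 ≈ 1951.7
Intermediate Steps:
v = 10
m(Z) = 4*Z² (m(Z) = (2*Z)*(2*Z) = 4*Z²)
h(N, b) = -6 + 40*N² (h(N, b) = (4*N²)*10 - 6 = 40*N² - 6 = -6 + 40*N²)
d(y) = 7/(-3 + 2/y)
h(Q(-9, -7), 170) + d(147) = (-6 + 40*(-7)²) - 7*147/(-2 + 3*147) = (-6 + 40*49) - 7*147/(-2 + 441) = (-6 + 1960) - 7*147/439 = 1954 - 7*147*1/439 = 1954 - 1029/439 = 856777/439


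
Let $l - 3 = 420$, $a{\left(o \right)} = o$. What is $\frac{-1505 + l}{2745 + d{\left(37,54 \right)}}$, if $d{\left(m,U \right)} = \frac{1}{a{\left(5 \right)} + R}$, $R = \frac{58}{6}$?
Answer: $- \frac{47608}{120783} \approx -0.39416$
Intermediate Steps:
$R = \frac{29}{3}$ ($R = 58 \cdot \frac{1}{6} = \frac{29}{3} \approx 9.6667$)
$l = 423$ ($l = 3 + 420 = 423$)
$d{\left(m,U \right)} = \frac{3}{44}$ ($d{\left(m,U \right)} = \frac{1}{5 + \frac{29}{3}} = \frac{1}{\frac{44}{3}} = \frac{3}{44}$)
$\frac{-1505 + l}{2745 + d{\left(37,54 \right)}} = \frac{-1505 + 423}{2745 + \frac{3}{44}} = - \frac{1082}{\frac{120783}{44}} = \left(-1082\right) \frac{44}{120783} = - \frac{47608}{120783}$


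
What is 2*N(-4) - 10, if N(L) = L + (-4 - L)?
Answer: -18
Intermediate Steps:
N(L) = -4
2*N(-4) - 10 = 2*(-4) - 10 = -8 - 10 = -18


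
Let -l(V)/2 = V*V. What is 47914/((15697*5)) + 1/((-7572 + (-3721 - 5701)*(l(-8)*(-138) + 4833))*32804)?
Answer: 333175036391547451/545753698943873640 ≈ 0.61049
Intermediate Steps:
l(V) = -2*V² (l(V) = -2*V*V = -2*V²)
47914/((15697*5)) + 1/((-7572 + (-3721 - 5701)*(l(-8)*(-138) + 4833))*32804) = 47914/((15697*5)) + 1/((-7572 + (-3721 - 5701)*(-2*(-8)²*(-138) + 4833))*32804) = 47914/78485 + (1/32804)/(-7572 - 9422*(-2*64*(-138) + 4833)) = 47914*(1/78485) + (1/32804)/(-7572 - 9422*(-128*(-138) + 4833)) = 47914/78485 + (1/32804)/(-7572 - 9422*(17664 + 4833)) = 47914/78485 + (1/32804)/(-7572 - 9422*22497) = 47914/78485 + (1/32804)/(-7572 - 211966734) = 47914/78485 + (1/32804)/(-211974306) = 47914/78485 - 1/211974306*1/32804 = 47914/78485 - 1/6953605134024 = 333175036391547451/545753698943873640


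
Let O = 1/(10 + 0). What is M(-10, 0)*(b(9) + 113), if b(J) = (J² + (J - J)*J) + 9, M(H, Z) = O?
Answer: 203/10 ≈ 20.300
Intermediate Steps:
O = ⅒ (O = 1/10 = ⅒ ≈ 0.10000)
M(H, Z) = ⅒
b(J) = 9 + J² (b(J) = (J² + 0*J) + 9 = (J² + 0) + 9 = J² + 9 = 9 + J²)
M(-10, 0)*(b(9) + 113) = ((9 + 9²) + 113)/10 = ((9 + 81) + 113)/10 = (90 + 113)/10 = (⅒)*203 = 203/10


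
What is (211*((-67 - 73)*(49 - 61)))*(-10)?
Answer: -3544800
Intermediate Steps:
(211*((-67 - 73)*(49 - 61)))*(-10) = (211*(-140*(-12)))*(-10) = (211*1680)*(-10) = 354480*(-10) = -3544800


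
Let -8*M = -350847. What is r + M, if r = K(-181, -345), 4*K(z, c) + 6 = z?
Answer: 350473/8 ≈ 43809.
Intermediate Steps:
M = 350847/8 (M = -1/8*(-350847) = 350847/8 ≈ 43856.)
K(z, c) = -3/2 + z/4
r = -187/4 (r = -3/2 + (1/4)*(-181) = -3/2 - 181/4 = -187/4 ≈ -46.750)
r + M = -187/4 + 350847/8 = 350473/8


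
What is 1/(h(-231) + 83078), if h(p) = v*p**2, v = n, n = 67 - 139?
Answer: -1/3758914 ≈ -2.6603e-7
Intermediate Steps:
n = -72
v = -72
h(p) = -72*p**2
1/(h(-231) + 83078) = 1/(-72*(-231)**2 + 83078) = 1/(-72*53361 + 83078) = 1/(-3841992 + 83078) = 1/(-3758914) = -1/3758914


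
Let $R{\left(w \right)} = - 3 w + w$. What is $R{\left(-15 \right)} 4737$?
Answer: $142110$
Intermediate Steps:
$R{\left(w \right)} = - 2 w$
$R{\left(-15 \right)} 4737 = \left(-2\right) \left(-15\right) 4737 = 30 \cdot 4737 = 142110$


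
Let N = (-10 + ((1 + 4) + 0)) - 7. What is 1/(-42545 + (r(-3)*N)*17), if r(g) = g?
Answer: -1/41933 ≈ -2.3848e-5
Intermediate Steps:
N = -12 (N = (-10 + (5 + 0)) - 7 = (-10 + 5) - 7 = -5 - 7 = -12)
1/(-42545 + (r(-3)*N)*17) = 1/(-42545 - 3*(-12)*17) = 1/(-42545 + 36*17) = 1/(-42545 + 612) = 1/(-41933) = -1/41933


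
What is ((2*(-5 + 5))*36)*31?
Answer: 0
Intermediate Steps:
((2*(-5 + 5))*36)*31 = ((2*0)*36)*31 = (0*36)*31 = 0*31 = 0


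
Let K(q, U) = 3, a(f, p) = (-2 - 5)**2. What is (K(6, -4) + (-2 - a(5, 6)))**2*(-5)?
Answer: -11520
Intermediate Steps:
a(f, p) = 49 (a(f, p) = (-7)**2 = 49)
(K(6, -4) + (-2 - a(5, 6)))**2*(-5) = (3 + (-2 - 1*49))**2*(-5) = (3 + (-2 - 49))**2*(-5) = (3 - 51)**2*(-5) = (-48)**2*(-5) = 2304*(-5) = -11520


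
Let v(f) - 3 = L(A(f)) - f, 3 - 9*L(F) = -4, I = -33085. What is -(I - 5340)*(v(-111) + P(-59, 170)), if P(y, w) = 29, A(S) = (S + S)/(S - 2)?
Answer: 49721950/9 ≈ 5.5247e+6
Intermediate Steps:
A(S) = 2*S/(-2 + S) (A(S) = (2*S)/(-2 + S) = 2*S/(-2 + S))
L(F) = 7/9 (L(F) = ⅓ - ⅑*(-4) = ⅓ + 4/9 = 7/9)
v(f) = 34/9 - f (v(f) = 3 + (7/9 - f) = 34/9 - f)
-(I - 5340)*(v(-111) + P(-59, 170)) = -(-33085 - 5340)*((34/9 - 1*(-111)) + 29) = -(-38425)*((34/9 + 111) + 29) = -(-38425)*(1033/9 + 29) = -(-38425)*1294/9 = -1*(-49721950/9) = 49721950/9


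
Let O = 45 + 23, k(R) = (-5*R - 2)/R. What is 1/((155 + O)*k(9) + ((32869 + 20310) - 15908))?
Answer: 9/324958 ≈ 2.7696e-5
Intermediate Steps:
k(R) = (-2 - 5*R)/R
O = 68
1/((155 + O)*k(9) + ((32869 + 20310) - 15908)) = 1/((155 + 68)*(-5 - 2/9) + ((32869 + 20310) - 15908)) = 1/(223*(-5 - 2*1/9) + (53179 - 15908)) = 1/(223*(-5 - 2/9) + 37271) = 1/(223*(-47/9) + 37271) = 1/(-10481/9 + 37271) = 1/(324958/9) = 9/324958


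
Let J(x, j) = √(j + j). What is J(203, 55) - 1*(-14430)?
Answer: 14430 + √110 ≈ 14440.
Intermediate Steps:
J(x, j) = √2*√j (J(x, j) = √(2*j) = √2*√j)
J(203, 55) - 1*(-14430) = √2*√55 - 1*(-14430) = √110 + 14430 = 14430 + √110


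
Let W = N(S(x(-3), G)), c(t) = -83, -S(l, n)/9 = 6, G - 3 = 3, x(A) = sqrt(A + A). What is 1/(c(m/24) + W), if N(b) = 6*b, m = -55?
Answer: -1/407 ≈ -0.0024570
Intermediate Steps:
x(A) = sqrt(2)*sqrt(A) (x(A) = sqrt(2*A) = sqrt(2)*sqrt(A))
G = 6 (G = 3 + 3 = 6)
S(l, n) = -54 (S(l, n) = -9*6 = -54)
W = -324 (W = 6*(-54) = -324)
1/(c(m/24) + W) = 1/(-83 - 324) = 1/(-407) = -1/407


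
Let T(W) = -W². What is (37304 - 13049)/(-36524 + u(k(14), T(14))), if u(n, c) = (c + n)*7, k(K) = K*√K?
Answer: -22979187/35899309 - 237699*√14/143597236 ≈ -0.64629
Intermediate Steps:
k(K) = K^(3/2)
u(n, c) = 7*c + 7*n
(37304 - 13049)/(-36524 + u(k(14), T(14))) = (37304 - 13049)/(-36524 + (7*(-1*14²) + 7*14^(3/2))) = 24255/(-36524 + (7*(-1*196) + 7*(14*√14))) = 24255/(-36524 + (7*(-196) + 98*√14)) = 24255/(-36524 + (-1372 + 98*√14)) = 24255/(-37896 + 98*√14)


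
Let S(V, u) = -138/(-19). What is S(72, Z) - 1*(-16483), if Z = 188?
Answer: 313315/19 ≈ 16490.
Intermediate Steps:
S(V, u) = 138/19 (S(V, u) = -138*(-1/19) = 138/19)
S(72, Z) - 1*(-16483) = 138/19 - 1*(-16483) = 138/19 + 16483 = 313315/19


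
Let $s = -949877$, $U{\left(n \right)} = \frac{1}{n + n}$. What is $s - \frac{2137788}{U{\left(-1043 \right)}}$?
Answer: $4458475891$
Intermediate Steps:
$U{\left(n \right)} = \frac{1}{2 n}$
$s - \frac{2137788}{U{\left(-1043 \right)}} = -949877 - \frac{2137788}{\frac{1}{2} \frac{1}{-1043}} = -949877 - \frac{2137788}{\frac{1}{2} \left(- \frac{1}{1043}\right)} = -949877 - \frac{2137788}{- \frac{1}{2086}} = -949877 - -4459425768 = -949877 + 4459425768 = 4458475891$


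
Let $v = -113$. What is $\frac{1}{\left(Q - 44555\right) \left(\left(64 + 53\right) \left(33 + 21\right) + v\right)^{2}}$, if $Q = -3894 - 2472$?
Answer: $- \frac{1}{1960561615025} \approx -5.1006 \cdot 10^{-13}$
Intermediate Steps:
$Q = -6366$ ($Q = -3894 - 2472 = -6366$)
$\frac{1}{\left(Q - 44555\right) \left(\left(64 + 53\right) \left(33 + 21\right) + v\right)^{2}} = \frac{1}{\left(-6366 - 44555\right) \left(\left(64 + 53\right) \left(33 + 21\right) - 113\right)^{2}} = \frac{1}{\left(-50921\right) \left(117 \cdot 54 - 113\right)^{2}} = - \frac{1}{50921 \left(6318 - 113\right)^{2}} = - \frac{1}{50921 \cdot 6205^{2}} = - \frac{1}{50921 \cdot 38502025} = \left(- \frac{1}{50921}\right) \frac{1}{38502025} = - \frac{1}{1960561615025}$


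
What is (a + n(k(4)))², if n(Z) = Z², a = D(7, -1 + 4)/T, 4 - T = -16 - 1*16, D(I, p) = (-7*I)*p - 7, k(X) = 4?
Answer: 44521/324 ≈ 137.41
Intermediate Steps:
D(I, p) = -7 - 7*I*p (D(I, p) = -7*I*p - 7 = -7 - 7*I*p)
T = 36 (T = 4 - (-16 - 1*16) = 4 - (-16 - 16) = 4 - 1*(-32) = 4 + 32 = 36)
a = -77/18 (a = (-7 - 7*7*(-1 + 4))/36 = (-7 - 7*7*3)*(1/36) = (-7 - 147)*(1/36) = -154*1/36 = -77/18 ≈ -4.2778)
(a + n(k(4)))² = (-77/18 + 4²)² = (-77/18 + 16)² = (211/18)² = 44521/324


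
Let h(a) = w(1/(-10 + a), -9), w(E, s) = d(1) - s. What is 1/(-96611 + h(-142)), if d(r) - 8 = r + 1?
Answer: -1/96592 ≈ -1.0353e-5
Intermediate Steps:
d(r) = 9 + r (d(r) = 8 + (r + 1) = 8 + (1 + r) = 9 + r)
w(E, s) = 10 - s (w(E, s) = (9 + 1) - s = 10 - s)
h(a) = 19 (h(a) = 10 - 1*(-9) = 10 + 9 = 19)
1/(-96611 + h(-142)) = 1/(-96611 + 19) = 1/(-96592) = -1/96592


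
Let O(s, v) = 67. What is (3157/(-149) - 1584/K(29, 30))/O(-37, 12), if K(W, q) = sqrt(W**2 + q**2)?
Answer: -3157/9983 - 1584*sqrt(1741)/116647 ≈ -0.88284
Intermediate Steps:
(3157/(-149) - 1584/K(29, 30))/O(-37, 12) = (3157/(-149) - 1584/sqrt(29**2 + 30**2))/67 = (3157*(-1/149) - 1584/sqrt(841 + 900))*(1/67) = (-3157/149 - 1584*sqrt(1741)/1741)*(1/67) = -3157/9983 - 1584*sqrt(1741)/116647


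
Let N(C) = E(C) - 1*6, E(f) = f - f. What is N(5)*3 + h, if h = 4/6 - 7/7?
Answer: -55/3 ≈ -18.333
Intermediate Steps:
E(f) = 0
h = -⅓ (h = 4*(⅙) - 7*⅐ = ⅔ - 1 = -⅓ ≈ -0.33333)
N(C) = -6 (N(C) = 0 - 1*6 = 0 - 6 = -6)
N(5)*3 + h = -6*3 - ⅓ = -18 - ⅓ = -55/3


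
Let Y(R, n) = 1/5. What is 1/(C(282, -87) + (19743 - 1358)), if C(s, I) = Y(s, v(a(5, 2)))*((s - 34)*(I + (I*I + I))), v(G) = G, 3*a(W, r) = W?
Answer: 1/385177 ≈ 2.5962e-6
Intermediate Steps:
a(W, r) = W/3
Y(R, n) = 1/5
C(s, I) = (-34 + s)*(I**2 + 2*I)/5 (C(s, I) = ((s - 34)*(I + (I*I + I)))/5 = ((-34 + s)*(I + (I**2 + I)))/5 = ((-34 + s)*(I + (I + I**2)))/5 = ((-34 + s)*(I**2 + 2*I))/5 = (-34 + s)*(I**2 + 2*I)/5)
1/(C(282, -87) + (19743 - 1358)) = 1/((1/5)*(-87)*(-68 - 34*(-87) + 2*282 - 87*282) + (19743 - 1358)) = 1/((1/5)*(-87)*(-68 + 2958 + 564 - 24534) + 18385) = 1/((1/5)*(-87)*(-21080) + 18385) = 1/(366792 + 18385) = 1/385177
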